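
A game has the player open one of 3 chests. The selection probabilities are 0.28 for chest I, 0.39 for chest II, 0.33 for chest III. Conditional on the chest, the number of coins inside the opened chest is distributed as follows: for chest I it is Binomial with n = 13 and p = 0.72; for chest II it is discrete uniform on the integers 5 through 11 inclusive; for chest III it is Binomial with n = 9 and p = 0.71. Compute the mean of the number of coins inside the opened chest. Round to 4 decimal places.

Component means — I: 9.36; II: 8; III: 6.39.
E[X] = 0.28·9.36 + 0.39·8 + 0.33·6.39 = 7.8495.

7.8495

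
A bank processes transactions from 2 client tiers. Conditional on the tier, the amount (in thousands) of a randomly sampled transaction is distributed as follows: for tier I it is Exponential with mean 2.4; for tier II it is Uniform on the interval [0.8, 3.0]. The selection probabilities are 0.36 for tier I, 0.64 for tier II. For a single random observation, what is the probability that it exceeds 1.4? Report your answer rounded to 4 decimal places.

0.6663

Conditional on each tier, P(X > 1.4): I: 0.558035; II: 0.727273.
By total probability, P(X > 1.4) = 0.36·0.558035 + 0.64·0.727273 = 0.666347.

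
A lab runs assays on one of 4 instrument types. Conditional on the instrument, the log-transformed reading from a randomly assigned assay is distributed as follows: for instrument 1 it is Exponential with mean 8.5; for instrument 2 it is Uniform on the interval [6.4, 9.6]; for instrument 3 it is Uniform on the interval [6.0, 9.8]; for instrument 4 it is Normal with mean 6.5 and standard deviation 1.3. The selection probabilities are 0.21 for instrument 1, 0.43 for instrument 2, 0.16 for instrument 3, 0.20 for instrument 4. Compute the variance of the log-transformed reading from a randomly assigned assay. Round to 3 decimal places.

16.530

Per component, 1: μ=8.5, E[X²]=144.5; 2: μ=8, E[X²]=64.8533; 3: μ=7.9, E[X²]=63.6133; 4: μ=6.5, E[X²]=43.94.
E[X] = 0.21·8.5 + 0.43·8 + 0.16·7.9 + 0.2·6.5 = 7.789.
E[X²] = 0.21·144.5 + 0.43·64.8533 + 0.16·63.6133 + 0.2·43.94 = 77.1981.
Var(X) = E[X²] − (E[X])² = 77.1981 − 60.6685 = 16.5295.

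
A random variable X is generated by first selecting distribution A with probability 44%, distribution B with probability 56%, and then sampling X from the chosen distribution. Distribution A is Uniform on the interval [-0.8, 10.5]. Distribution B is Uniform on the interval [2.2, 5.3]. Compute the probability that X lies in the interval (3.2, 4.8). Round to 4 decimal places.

Conditional on each component, P(3.2 < X < 4.8): A: 0.141593; B: 0.516129.
By total probability, P(3.2 < X < 4.8) = 0.44·0.141593 + 0.56·0.516129 = 0.351333.

0.3513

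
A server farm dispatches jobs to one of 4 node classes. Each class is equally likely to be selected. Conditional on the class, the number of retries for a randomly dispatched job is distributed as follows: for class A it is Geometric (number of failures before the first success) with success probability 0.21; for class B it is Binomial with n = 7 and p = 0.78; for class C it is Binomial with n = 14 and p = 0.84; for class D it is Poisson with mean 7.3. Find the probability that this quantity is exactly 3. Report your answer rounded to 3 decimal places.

0.047

Conditional on each class, P(X = 3): A: 0.103538; B: 0.0389083; C: 3.79541e-07; D: 0.0437993.
By total probability, P(X = 3) = 0.25·0.103538 + 0.25·0.0389083 + 0.25·3.79541e-07 + 0.25·0.0437993 = 0.0465616.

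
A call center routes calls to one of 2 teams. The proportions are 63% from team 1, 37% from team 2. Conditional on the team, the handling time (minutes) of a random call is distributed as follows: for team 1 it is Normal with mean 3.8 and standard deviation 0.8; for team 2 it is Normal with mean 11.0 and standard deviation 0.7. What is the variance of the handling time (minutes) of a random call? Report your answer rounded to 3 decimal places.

12.668

Per component, 1: μ=3.8, E[X²]=15.08; 2: μ=11, E[X²]=121.49.
E[X] = 0.63·3.8 + 0.37·11 = 6.464.
E[X²] = 0.63·15.08 + 0.37·121.49 = 54.4517.
Var(X) = E[X²] − (E[X])² = 54.4517 − 41.7833 = 12.6684.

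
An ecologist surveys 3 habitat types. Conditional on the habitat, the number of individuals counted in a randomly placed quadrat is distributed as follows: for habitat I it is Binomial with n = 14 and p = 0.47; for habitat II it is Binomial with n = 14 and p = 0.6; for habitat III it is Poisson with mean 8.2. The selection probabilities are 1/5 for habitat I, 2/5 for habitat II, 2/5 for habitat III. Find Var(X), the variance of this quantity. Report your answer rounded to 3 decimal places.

Per component, I: μ=6.58, E[X²]=46.7838; II: μ=8.4, E[X²]=73.92; III: μ=8.2, E[X²]=75.44.
E[X] = 0.2·6.58 + 0.4·8.4 + 0.4·8.2 = 7.956.
E[X²] = 0.2·46.7838 + 0.4·73.92 + 0.4·75.44 = 69.1008.
Var(X) = E[X²] − (E[X])² = 69.1008 − 63.2979 = 5.80282.

5.803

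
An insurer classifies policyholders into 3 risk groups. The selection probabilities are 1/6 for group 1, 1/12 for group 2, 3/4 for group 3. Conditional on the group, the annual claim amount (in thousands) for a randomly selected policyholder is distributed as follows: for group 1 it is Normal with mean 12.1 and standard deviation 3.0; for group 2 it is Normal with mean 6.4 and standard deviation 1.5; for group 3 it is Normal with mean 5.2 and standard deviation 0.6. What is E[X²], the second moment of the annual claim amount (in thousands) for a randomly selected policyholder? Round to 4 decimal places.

50.0525

For each component E[X²] = Var + (mean)², giving 1: 155.41; 2: 43.21; 3: 27.4.
Overall E[X²] = 0.166667·155.41 + 0.0833333·43.21 + 0.75·27.4 = 50.0525.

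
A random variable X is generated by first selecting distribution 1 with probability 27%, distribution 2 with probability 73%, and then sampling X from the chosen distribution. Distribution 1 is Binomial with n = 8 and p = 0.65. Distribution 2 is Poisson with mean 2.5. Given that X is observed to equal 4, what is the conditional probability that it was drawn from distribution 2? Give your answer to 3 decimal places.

0.658

Likelihoods P(X=4 | ·): 1: 0.18751; 2: 0.133602.
Posterior ∝ prior × likelihood. Numerator for 2: 0.73·0.133602 = 0.0975294.
Normalizing constant: 0.27·0.18751 + 0.73·0.133602 = 0.148157.
P(2 | observation) = 0.0975294 / 0.148157 = 0.658284.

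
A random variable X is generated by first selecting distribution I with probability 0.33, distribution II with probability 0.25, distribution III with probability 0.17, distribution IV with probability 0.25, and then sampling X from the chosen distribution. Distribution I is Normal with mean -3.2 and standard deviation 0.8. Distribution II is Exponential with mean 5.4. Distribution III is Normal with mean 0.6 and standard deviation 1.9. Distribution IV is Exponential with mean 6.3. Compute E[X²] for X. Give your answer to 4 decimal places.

For each component E[X²] = Var + (mean)², giving I: 10.88; II: 58.32; III: 3.97; IV: 79.38.
Overall E[X²] = 0.33·10.88 + 0.25·58.32 + 0.17·3.97 + 0.25·79.38 = 38.6903.

38.6903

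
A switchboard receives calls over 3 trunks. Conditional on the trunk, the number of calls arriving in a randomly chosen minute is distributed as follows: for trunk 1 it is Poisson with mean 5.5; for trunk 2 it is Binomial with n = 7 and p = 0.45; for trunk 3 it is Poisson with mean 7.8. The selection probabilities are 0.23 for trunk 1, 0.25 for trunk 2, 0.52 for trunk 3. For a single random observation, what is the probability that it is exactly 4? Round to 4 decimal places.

0.1284

Conditional on each trunk, P(X = 4): 1: 0.155819; 2: 0.238785; 3: 0.0631932.
By total probability, P(X = 4) = 0.23·0.155819 + 0.25·0.238785 + 0.52·0.0631932 = 0.128395.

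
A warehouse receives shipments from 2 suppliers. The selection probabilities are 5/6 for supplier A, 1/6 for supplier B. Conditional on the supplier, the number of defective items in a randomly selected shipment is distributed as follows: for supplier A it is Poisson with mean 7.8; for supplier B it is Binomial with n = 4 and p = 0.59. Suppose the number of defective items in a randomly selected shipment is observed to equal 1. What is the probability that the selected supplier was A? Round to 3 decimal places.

Likelihoods P(X=1 | ·): A: 0.00319593; B: 0.162654.
Posterior ∝ prior × likelihood. Numerator for A: 0.833333·0.00319593 = 0.00266328.
Normalizing constant: 0.833333·0.00319593 + 0.166667·0.162654 = 0.0297722.
P(A | observation) = 0.00266328 / 0.0297722 = 0.0894552.

0.089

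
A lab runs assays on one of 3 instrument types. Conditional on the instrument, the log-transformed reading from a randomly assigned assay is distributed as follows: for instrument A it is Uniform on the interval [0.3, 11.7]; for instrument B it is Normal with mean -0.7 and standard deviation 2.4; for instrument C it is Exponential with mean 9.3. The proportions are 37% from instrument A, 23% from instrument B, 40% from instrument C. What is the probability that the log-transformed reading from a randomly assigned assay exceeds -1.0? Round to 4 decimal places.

Conditional on each instrument, P(X > -1.0): A: 1; B: 0.549738; C: 1.
By total probability, P(X > -1.0) = 0.37·1 + 0.23·0.549738 + 0.4·1 = 0.89644.

0.8964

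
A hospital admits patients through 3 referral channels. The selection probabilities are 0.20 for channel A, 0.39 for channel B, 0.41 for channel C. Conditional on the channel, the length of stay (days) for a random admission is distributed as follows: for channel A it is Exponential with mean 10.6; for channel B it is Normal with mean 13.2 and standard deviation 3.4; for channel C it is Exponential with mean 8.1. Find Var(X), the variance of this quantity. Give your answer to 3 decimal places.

Per component, A: μ=10.6, E[X²]=224.72; B: μ=13.2, E[X²]=185.8; C: μ=8.1, E[X²]=131.22.
E[X] = 0.2·10.6 + 0.39·13.2 + 0.41·8.1 = 10.589.
E[X²] = 0.2·224.72 + 0.39·185.8 + 0.41·131.22 = 171.206.
Var(X) = E[X²] − (E[X])² = 171.206 − 112.127 = 59.0793.

59.079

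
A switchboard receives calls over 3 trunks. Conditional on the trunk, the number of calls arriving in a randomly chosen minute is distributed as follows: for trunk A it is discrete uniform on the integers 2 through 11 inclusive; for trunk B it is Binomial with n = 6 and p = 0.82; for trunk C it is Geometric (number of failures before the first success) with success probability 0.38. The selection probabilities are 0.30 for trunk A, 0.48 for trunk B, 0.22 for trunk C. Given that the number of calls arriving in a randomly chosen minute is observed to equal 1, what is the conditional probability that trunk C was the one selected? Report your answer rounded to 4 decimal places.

Likelihoods P(X=1 | ·): A: 0; B: 0.000929667; C: 0.2356.
Posterior ∝ prior × likelihood. Numerator for C: 0.22·0.2356 = 0.051832.
Normalizing constant: 0.3·0 + 0.48·0.000929667 + 0.22·0.2356 = 0.0522782.
P(C | observation) = 0.051832 / 0.0522782 = 0.991464.

0.9915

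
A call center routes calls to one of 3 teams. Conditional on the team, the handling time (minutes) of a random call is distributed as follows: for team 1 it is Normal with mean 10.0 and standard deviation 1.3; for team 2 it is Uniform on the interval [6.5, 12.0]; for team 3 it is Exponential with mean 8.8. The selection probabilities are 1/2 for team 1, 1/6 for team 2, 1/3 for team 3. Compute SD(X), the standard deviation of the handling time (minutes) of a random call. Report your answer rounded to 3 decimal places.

Per component, 1: μ=10, E[X²]=101.69; 2: μ=9.25, E[X²]=88.0833; 3: μ=8.8, E[X²]=154.88.
E[X] = 0.5·10 + 0.166667·9.25 + 0.333333·8.8 = 9.475.
E[X²] = 0.5·101.69 + 0.166667·88.0833 + 0.333333·154.88 = 117.152.
Var(X) = E[X²] − (E[X])² = 117.152 − 89.7756 = 27.3766.
SD(X) = √27.3766 = 5.23227.

5.232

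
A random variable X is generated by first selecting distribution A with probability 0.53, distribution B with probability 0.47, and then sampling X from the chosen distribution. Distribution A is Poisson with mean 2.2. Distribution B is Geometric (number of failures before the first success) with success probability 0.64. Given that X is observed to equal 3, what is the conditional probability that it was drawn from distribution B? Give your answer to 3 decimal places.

0.119

Likelihoods P(X=3 | ·): A: 0.196639; B: 0.0298598.
Posterior ∝ prior × likelihood. Numerator for B: 0.47·0.0298598 = 0.0140341.
Normalizing constant: 0.53·0.196639 + 0.47·0.0298598 = 0.118253.
P(B | observation) = 0.0140341 / 0.118253 = 0.118679.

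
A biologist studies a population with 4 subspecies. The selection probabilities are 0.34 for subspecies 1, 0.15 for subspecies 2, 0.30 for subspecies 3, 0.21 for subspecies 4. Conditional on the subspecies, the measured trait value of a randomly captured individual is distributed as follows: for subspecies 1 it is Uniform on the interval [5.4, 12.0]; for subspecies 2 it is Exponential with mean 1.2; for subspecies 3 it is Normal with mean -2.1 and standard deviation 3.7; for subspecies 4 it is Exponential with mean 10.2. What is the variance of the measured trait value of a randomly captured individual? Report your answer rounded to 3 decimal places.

54.905

Per component, 1: μ=8.7, E[X²]=79.32; 2: μ=1.2, E[X²]=2.88; 3: μ=-2.1, E[X²]=18.1; 4: μ=10.2, E[X²]=208.08.
E[X] = 0.34·8.7 + 0.15·1.2 + 0.3·-2.1 + 0.21·10.2 = 4.65.
E[X²] = 0.34·79.32 + 0.15·2.88 + 0.3·18.1 + 0.21·208.08 = 76.5276.
Var(X) = E[X²] − (E[X])² = 76.5276 − 21.6225 = 54.9051.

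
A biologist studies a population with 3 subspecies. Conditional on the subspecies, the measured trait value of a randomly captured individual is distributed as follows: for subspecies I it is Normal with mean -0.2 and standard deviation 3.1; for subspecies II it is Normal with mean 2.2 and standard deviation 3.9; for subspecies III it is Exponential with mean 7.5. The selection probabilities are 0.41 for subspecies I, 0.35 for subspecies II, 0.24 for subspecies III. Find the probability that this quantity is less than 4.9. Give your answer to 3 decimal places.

0.769

Conditional on each subspecies, P(X < 4.9): I: 0.950032; II: 0.755628; III: 0.479691.
By total probability, P(X < 4.9) = 0.41·0.950032 + 0.35·0.755628 + 0.24·0.479691 = 0.769109.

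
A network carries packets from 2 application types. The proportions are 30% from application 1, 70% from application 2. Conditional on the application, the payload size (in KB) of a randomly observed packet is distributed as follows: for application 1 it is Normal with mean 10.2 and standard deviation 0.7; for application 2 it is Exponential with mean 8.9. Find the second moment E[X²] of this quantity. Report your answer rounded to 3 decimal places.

For each component E[X²] = Var + (mean)², giving 1: 104.53; 2: 158.42.
Overall E[X²] = 0.3·104.53 + 0.7·158.42 = 142.253.

142.253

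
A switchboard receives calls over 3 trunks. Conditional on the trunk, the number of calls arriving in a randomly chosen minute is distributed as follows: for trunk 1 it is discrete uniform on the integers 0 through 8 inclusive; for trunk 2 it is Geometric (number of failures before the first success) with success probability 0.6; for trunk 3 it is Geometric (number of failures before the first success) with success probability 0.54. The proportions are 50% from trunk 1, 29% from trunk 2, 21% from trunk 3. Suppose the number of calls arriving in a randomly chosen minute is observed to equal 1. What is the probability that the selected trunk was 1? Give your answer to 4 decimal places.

Likelihoods P(X=1 | ·): 1: 0.111111; 2: 0.24; 3: 0.2484.
Posterior ∝ prior × likelihood. Numerator for 1: 0.5·0.111111 = 0.0555556.
Normalizing constant: 0.5·0.111111 + 0.29·0.24 + 0.21·0.2484 = 0.17732.
P(1 | observation) = 0.0555556 / 0.17732 = 0.313308.

0.3133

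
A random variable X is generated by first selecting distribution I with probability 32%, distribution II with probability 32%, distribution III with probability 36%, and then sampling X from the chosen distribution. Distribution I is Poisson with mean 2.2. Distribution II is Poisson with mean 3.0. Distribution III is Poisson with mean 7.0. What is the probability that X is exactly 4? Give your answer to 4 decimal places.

0.1212

Conditional on each component, P(X = 4): I: 0.108151; II: 0.168031; III: 0.0912262.
By total probability, P(X = 4) = 0.32·0.108151 + 0.32·0.168031 + 0.36·0.0912262 = 0.12122.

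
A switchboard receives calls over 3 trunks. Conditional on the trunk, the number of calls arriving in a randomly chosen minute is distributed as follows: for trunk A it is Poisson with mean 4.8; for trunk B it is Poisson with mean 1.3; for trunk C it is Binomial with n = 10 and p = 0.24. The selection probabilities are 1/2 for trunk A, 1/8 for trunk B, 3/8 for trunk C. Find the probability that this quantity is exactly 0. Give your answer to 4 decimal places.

0.0623

Conditional on each trunk, P(X = 0): A: 0.00822975; B: 0.272532; C: 0.0642889.
By total probability, P(X = 0) = 0.5·0.00822975 + 0.125·0.272532 + 0.375·0.0642889 = 0.0622897.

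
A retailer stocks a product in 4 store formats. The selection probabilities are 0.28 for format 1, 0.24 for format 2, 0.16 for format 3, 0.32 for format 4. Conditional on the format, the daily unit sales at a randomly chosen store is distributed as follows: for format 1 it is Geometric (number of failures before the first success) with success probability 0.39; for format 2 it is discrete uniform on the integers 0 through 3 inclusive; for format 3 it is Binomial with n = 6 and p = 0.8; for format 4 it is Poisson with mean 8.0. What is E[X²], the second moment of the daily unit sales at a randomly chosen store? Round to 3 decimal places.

29.528

For each component E[X²] = Var + (mean)², giving 1: 6.45694; 2: 3.5; 3: 24; 4: 72.
Overall E[X²] = 0.28·6.45694 + 0.24·3.5 + 0.16·24 + 0.32·72 = 29.5279.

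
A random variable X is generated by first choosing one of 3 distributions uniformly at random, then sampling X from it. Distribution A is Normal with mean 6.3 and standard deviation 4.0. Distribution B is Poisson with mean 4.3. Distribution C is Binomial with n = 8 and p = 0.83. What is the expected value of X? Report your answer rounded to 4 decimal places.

Component means — A: 6.3; B: 4.3; C: 6.64.
E[X] = 0.333333·6.3 + 0.333333·4.3 + 0.333333·6.64 = 5.74667.

5.7467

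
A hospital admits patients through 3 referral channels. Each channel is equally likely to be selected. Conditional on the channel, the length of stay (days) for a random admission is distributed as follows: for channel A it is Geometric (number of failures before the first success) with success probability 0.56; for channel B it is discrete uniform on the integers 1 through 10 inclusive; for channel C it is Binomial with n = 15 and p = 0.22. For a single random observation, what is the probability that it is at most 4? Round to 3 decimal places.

Conditional on each channel, P(X ≤ 4): A: 0.983508; B: 0.4; C: 0.78053.
By total probability, P(X ≤ 4) = 0.333333·0.983508 + 0.333333·0.4 + 0.333333·0.78053 = 0.721346.

0.721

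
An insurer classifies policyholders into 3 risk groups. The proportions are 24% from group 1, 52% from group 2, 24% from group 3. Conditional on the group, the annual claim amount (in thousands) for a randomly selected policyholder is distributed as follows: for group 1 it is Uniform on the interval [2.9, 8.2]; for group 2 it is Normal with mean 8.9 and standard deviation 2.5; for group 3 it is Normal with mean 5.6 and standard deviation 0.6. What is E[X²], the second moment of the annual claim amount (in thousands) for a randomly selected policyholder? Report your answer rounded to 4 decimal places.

60.0064

For each component E[X²] = Var + (mean)², giving 1: 33.1433; 2: 85.46; 3: 31.72.
Overall E[X²] = 0.24·33.1433 + 0.52·85.46 + 0.24·31.72 = 60.0064.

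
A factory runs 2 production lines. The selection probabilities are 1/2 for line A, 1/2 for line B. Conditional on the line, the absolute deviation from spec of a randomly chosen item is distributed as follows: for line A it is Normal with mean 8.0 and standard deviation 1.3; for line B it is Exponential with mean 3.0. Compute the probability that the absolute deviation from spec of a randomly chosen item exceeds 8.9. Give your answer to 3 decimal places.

0.148

Conditional on each line, P(X > 8.9): A: 0.244372; B: 0.0514746.
By total probability, P(X > 8.9) = 0.5·0.244372 + 0.5·0.0514746 = 0.147923.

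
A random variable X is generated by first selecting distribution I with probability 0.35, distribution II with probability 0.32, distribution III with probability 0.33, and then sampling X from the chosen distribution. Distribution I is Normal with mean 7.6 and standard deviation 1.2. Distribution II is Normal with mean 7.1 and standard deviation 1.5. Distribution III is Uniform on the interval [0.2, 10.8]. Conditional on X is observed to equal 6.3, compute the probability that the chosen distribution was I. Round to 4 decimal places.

0.3814

Likelihoods f(6.3 | ·): I: 0.184877; II: 0.230703; III: 0.0943396.
Posterior ∝ prior × likelihood. Numerator for I: 0.35·0.184877 = 0.0647069.
Normalizing constant: 0.35·0.184877 + 0.32·0.230703 + 0.33·0.0943396 = 0.169664.
P(I | observation) = 0.0647069 / 0.169664 = 0.381383.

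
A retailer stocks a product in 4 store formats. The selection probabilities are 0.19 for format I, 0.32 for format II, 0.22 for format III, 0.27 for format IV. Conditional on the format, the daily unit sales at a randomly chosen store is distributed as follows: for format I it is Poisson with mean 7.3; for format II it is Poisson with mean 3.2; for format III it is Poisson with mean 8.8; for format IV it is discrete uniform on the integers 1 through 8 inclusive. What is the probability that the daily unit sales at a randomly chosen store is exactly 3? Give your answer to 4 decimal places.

Conditional on each format, P(X = 3): I: 0.0437993; II: 0.222616; III: 0.0171201; IV: 0.125.
By total probability, P(X = 3) = 0.19·0.0437993 + 0.32·0.222616 + 0.22·0.0171201 + 0.27·0.125 = 0.117075.

0.1171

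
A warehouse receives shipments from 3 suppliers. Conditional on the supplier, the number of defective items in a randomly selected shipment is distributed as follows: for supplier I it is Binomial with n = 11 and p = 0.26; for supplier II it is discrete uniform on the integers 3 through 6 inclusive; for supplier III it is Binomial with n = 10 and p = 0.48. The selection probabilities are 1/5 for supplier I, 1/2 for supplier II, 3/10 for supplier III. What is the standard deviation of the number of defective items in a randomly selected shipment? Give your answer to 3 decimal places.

1.518

Per component, I: μ=2.86, E[X²]=10.296; II: μ=4.5, E[X²]=21.5; III: μ=4.8, E[X²]=25.536.
E[X] = 0.2·2.86 + 0.5·4.5 + 0.3·4.8 = 4.262.
E[X²] = 0.2·10.296 + 0.5·21.5 + 0.3·25.536 = 20.47.
Var(X) = E[X²] − (E[X])² = 20.47 − 18.1646 = 2.30536.
SD(X) = √2.30536 = 1.51834.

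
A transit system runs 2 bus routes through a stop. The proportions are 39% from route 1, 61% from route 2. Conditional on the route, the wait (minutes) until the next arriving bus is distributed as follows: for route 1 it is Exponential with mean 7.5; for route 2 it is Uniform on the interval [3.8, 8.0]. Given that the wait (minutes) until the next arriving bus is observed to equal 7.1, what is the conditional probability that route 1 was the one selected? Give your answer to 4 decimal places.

0.1220

Likelihoods f(7.1 | ·): 1: 0.0517376; 2: 0.238095.
Posterior ∝ prior × likelihood. Numerator for 1: 0.39·0.0517376 = 0.0201777.
Normalizing constant: 0.39·0.0517376 + 0.61·0.238095 = 0.165416.
P(1 | observation) = 0.0201777 / 0.165416 = 0.121982.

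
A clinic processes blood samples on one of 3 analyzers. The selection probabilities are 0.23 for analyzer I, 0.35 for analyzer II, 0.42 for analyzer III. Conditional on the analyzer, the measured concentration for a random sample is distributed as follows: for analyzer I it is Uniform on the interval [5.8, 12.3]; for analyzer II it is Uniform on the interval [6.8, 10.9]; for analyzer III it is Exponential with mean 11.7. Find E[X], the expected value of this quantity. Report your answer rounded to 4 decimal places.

Component means — I: 9.05; II: 8.85; III: 11.7.
E[X] = 0.23·9.05 + 0.35·8.85 + 0.42·11.7 = 10.093.

10.0930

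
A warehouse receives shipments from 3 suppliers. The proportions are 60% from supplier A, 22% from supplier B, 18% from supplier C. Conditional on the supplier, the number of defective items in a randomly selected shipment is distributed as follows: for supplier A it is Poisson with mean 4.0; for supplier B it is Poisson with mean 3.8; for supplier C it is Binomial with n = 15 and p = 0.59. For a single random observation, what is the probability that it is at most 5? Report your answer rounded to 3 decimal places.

0.658

Conditional on each supplier, P(X ≤ 5): A: 0.78513; B: 0.815556; C: 0.0404016.
By total probability, P(X ≤ 5) = 0.6·0.78513 + 0.22·0.815556 + 0.18·0.0404016 = 0.657773.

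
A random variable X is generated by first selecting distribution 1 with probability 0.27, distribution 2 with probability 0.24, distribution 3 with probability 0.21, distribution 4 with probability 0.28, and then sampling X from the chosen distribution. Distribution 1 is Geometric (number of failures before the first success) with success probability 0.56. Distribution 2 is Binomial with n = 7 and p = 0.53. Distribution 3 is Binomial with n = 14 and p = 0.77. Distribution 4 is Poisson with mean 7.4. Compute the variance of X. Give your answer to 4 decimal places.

17.0210

Per component, 1: μ=0.785714, E[X²]=2.02041; 2: μ=3.71, E[X²]=15.5078; 3: μ=10.78, E[X²]=118.688; 4: μ=7.4, E[X²]=62.16.
E[X] = 0.27·0.785714 + 0.24·3.71 + 0.21·10.78 + 0.28·7.4 = 5.43834.
E[X²] = 0.27·2.02041 + 0.24·15.5078 + 0.21·118.688 + 0.28·62.16 = 46.5966.
Var(X) = E[X²] − (E[X])² = 46.5966 − 29.5756 = 17.021.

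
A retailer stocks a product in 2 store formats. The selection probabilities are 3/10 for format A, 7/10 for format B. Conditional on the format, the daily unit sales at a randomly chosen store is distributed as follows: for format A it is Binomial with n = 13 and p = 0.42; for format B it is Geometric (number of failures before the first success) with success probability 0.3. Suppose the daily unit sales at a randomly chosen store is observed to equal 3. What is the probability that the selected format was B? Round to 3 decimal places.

0.725

Likelihoods P(X=3 | ·): A: 0.0912838; B: 0.1029.
Posterior ∝ prior × likelihood. Numerator for B: 0.7·0.1029 = 0.07203.
Normalizing constant: 0.3·0.0912838 + 0.7·0.1029 = 0.0994151.
P(B | observation) = 0.07203 / 0.0994151 = 0.724537.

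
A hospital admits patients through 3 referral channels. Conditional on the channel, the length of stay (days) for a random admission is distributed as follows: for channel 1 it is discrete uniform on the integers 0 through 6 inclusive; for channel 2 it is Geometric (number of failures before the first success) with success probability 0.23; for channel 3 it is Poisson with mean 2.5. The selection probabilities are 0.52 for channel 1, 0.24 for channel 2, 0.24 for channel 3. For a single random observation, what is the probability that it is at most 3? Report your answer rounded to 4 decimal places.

Conditional on each channel, P(X ≤ 3): 1: 0.571429; 2: 0.64847; 3: 0.757576.
By total probability, P(X ≤ 3) = 0.52·0.571429 + 0.24·0.64847 + 0.24·0.757576 = 0.634594.

0.6346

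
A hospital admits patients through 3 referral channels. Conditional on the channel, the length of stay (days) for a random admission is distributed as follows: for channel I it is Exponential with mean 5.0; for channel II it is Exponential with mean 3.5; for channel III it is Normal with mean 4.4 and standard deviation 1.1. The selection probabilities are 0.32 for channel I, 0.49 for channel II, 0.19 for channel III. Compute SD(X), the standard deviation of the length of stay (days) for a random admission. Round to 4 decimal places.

Per component, I: μ=5, E[X²]=50; II: μ=3.5, E[X²]=24.5; III: μ=4.4, E[X²]=20.57.
E[X] = 0.32·5 + 0.49·3.5 + 0.19·4.4 = 4.151.
E[X²] = 0.32·50 + 0.49·24.5 + 0.19·20.57 = 31.9133.
Var(X) = E[X²] − (E[X])² = 31.9133 − 17.2308 = 14.6825.
SD(X) = √14.6825 = 3.83177.

3.8318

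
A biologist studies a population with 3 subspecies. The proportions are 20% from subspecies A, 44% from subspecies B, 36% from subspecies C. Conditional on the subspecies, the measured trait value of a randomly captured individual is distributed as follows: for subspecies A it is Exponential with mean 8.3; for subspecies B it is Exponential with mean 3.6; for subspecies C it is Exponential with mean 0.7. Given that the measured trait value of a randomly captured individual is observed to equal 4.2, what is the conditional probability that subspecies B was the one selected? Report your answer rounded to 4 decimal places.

0.7066

Likelihoods f(4.2 | ·): A: 0.0726371; B: 0.0865009; C: 0.00354107.
Posterior ∝ prior × likelihood. Numerator for B: 0.44·0.0865009 = 0.0380604.
Normalizing constant: 0.2·0.0726371 + 0.44·0.0865009 + 0.36·0.00354107 = 0.0538626.
P(B | observation) = 0.0380604 / 0.0538626 = 0.70662.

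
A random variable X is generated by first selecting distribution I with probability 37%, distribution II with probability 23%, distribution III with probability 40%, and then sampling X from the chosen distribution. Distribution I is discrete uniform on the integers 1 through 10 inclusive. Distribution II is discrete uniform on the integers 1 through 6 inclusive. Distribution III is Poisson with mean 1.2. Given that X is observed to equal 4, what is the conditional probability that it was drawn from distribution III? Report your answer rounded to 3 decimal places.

0.121

Likelihoods P(X=4 | ·): I: 0.1; II: 0.166667; III: 0.0260232.
Posterior ∝ prior × likelihood. Numerator for III: 0.4·0.0260232 = 0.0104093.
Normalizing constant: 0.37·0.1 + 0.23·0.166667 + 0.4·0.0260232 = 0.0857426.
P(III | observation) = 0.0104093 / 0.0857426 = 0.121401.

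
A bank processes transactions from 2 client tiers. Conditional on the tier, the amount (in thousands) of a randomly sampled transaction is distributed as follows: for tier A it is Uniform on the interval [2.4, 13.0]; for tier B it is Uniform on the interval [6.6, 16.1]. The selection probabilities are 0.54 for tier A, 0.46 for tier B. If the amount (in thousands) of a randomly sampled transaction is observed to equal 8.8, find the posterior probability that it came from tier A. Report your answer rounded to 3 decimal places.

0.513

Likelihoods f(8.8 | ·): A: 0.0943396; B: 0.105263.
Posterior ∝ prior × likelihood. Numerator for A: 0.54·0.0943396 = 0.0509434.
Normalizing constant: 0.54·0.0943396 + 0.46·0.105263 = 0.0993644.
P(A | observation) = 0.0509434 / 0.0993644 = 0.512692.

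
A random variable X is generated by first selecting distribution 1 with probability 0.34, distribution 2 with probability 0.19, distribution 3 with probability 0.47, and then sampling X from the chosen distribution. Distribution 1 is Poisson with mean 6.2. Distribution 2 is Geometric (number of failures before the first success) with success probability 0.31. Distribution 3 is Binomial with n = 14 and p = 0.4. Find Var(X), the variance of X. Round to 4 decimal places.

Per component, 1: μ=6.2, E[X²]=44.64; 2: μ=2.22581, E[X²]=12.1342; 3: μ=5.6, E[X²]=34.72.
E[X] = 0.34·6.2 + 0.19·2.22581 + 0.47·5.6 = 5.1629.
E[X²] = 0.34·44.64 + 0.19·12.1342 + 0.47·34.72 = 33.8015.
Var(X) = E[X²] − (E[X])² = 33.8015 − 26.6556 = 7.14593.

7.1459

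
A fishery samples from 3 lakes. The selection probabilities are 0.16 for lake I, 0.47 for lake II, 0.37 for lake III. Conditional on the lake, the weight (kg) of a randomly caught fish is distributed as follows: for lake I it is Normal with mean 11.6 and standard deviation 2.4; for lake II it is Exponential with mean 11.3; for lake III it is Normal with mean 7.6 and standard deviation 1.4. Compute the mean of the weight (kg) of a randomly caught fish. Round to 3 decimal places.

Component means — I: 11.6; II: 11.3; III: 7.6.
E[X] = 0.16·11.6 + 0.47·11.3 + 0.37·7.6 = 9.979.

9.979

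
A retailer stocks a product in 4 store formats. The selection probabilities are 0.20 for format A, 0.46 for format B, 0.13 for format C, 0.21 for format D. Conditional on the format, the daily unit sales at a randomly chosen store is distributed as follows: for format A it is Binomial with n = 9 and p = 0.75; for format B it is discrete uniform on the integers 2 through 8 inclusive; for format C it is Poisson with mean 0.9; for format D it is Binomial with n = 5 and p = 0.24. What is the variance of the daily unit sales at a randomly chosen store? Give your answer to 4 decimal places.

7.3539

Per component, A: μ=6.75, E[X²]=47.25; B: μ=5, E[X²]=29; C: μ=0.9, E[X²]=1.71; D: μ=1.2, E[X²]=2.352.
E[X] = 0.2·6.75 + 0.46·5 + 0.13·0.9 + 0.21·1.2 = 4.019.
E[X²] = 0.2·47.25 + 0.46·29 + 0.13·1.71 + 0.21·2.352 = 23.5062.
Var(X) = E[X²] − (E[X])² = 23.5062 − 16.1524 = 7.35386.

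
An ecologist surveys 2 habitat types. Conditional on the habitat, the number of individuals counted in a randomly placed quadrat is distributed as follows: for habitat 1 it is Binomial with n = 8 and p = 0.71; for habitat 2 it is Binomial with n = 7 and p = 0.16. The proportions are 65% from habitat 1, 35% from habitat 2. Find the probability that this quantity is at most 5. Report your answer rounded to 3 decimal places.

0.625

Conditional on each habitat, P(X ≤ 5): 1: 0.422767; 2: 0.999899.
By total probability, P(X ≤ 5) = 0.65·0.422767 + 0.35·0.999899 = 0.624763.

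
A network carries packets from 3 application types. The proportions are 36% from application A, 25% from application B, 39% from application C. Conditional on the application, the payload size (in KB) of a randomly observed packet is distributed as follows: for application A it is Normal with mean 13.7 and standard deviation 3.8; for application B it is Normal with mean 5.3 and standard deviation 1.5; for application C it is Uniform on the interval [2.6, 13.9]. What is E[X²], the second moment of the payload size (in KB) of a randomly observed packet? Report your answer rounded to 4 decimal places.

For each component E[X²] = Var + (mean)², giving A: 202.13; B: 30.34; C: 78.7033.
Overall E[X²] = 0.36·202.13 + 0.25·30.34 + 0.39·78.7033 = 111.046.

111.0461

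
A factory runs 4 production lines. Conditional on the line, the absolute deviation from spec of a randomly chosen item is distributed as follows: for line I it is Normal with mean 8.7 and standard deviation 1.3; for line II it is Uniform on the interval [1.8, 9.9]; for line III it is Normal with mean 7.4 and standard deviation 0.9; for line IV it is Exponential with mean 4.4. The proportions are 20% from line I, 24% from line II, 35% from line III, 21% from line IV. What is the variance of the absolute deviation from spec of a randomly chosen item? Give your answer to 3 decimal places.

Per component, I: μ=8.7, E[X²]=77.38; II: μ=5.85, E[X²]=39.69; III: μ=7.4, E[X²]=55.57; IV: μ=4.4, E[X²]=38.72.
E[X] = 0.2·8.7 + 0.24·5.85 + 0.35·7.4 + 0.21·4.4 = 6.658.
E[X²] = 0.2·77.38 + 0.24·39.69 + 0.35·55.57 + 0.21·38.72 = 52.5823.
Var(X) = E[X²] − (E[X])² = 52.5823 − 44.329 = 8.25334.

8.253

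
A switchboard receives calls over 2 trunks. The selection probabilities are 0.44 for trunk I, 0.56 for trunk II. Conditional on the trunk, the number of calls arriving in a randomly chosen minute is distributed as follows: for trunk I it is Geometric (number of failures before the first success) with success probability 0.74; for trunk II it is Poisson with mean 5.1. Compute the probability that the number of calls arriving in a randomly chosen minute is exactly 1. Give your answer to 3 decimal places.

0.102

Conditional on each trunk, P(X = 1): I: 0.1924; II: 0.0310934.
By total probability, P(X = 1) = 0.44·0.1924 + 0.56·0.0310934 = 0.102068.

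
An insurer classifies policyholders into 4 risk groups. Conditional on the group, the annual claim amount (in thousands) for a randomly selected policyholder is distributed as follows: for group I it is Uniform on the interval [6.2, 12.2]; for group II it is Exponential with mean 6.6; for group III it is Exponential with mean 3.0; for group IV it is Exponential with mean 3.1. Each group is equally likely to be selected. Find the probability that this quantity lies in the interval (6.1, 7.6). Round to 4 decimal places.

Conditional on each group, P(6.1 < X < 7.6): I: 0.233333; II: 0.0806746; III: 0.0515045; IV: 0.0536176.
By total probability, P(6.1 < X < 7.6) = 0.25·0.233333 + 0.25·0.0806746 + 0.25·0.0515045 + 0.25·0.0536176 = 0.104783.

0.1048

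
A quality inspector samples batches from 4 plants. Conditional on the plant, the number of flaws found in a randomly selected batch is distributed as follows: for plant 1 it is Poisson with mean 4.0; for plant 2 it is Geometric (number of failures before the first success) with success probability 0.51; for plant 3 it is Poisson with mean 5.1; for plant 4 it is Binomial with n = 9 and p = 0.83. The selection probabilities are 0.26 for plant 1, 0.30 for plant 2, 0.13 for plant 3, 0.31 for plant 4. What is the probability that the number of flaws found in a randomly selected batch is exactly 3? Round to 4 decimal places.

0.0867

Conditional on each plant, P(X = 3): 1: 0.195367; 2: 0.060001; 3: 0.13479; 4: 0.00115933.
By total probability, P(X = 3) = 0.26·0.195367 + 0.3·0.060001 + 0.13·0.13479 + 0.31·0.00115933 = 0.0866778.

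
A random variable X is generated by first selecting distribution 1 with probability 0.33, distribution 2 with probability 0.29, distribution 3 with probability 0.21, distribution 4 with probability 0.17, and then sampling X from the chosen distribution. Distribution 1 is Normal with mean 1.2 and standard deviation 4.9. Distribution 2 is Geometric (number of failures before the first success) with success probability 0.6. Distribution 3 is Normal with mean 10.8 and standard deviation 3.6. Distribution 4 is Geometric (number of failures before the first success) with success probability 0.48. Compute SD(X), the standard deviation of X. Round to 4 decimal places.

5.2343

Per component, 1: μ=1.2, E[X²]=25.45; 2: μ=0.666667, E[X²]=1.55556; 3: μ=10.8, E[X²]=129.6; 4: μ=1.08333, E[X²]=3.43056.
E[X] = 0.33·1.2 + 0.29·0.666667 + 0.21·10.8 + 0.17·1.08333 = 3.0415.
E[X²] = 0.33·25.45 + 0.29·1.55556 + 0.21·129.6 + 0.17·3.43056 = 36.6488.
Var(X) = E[X²] − (E[X])² = 36.6488 − 9.25072 = 27.3981.
SD(X) = √27.3981 = 5.23432.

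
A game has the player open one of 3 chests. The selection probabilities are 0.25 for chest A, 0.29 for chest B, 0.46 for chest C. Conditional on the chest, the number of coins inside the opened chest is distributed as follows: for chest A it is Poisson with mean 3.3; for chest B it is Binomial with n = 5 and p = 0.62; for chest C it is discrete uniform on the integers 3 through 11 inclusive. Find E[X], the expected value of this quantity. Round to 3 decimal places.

4.944

Component means — A: 3.3; B: 3.1; C: 7.
E[X] = 0.25·3.3 + 0.29·3.1 + 0.46·7 = 4.944.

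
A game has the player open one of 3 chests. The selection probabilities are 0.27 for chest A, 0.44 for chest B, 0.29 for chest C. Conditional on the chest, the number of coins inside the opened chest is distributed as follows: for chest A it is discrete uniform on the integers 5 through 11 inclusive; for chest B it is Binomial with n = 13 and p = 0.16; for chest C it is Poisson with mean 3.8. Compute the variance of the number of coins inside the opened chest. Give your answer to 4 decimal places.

Per component, A: μ=8, E[X²]=68; B: μ=2.08, E[X²]=6.0736; C: μ=3.8, E[X²]=18.24.
E[X] = 0.27·8 + 0.44·2.08 + 0.29·3.8 = 4.1772.
E[X²] = 0.27·68 + 0.44·6.0736 + 0.29·18.24 = 26.322.
Var(X) = E[X²] − (E[X])² = 26.322 − 17.449 = 8.87298.

8.8730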